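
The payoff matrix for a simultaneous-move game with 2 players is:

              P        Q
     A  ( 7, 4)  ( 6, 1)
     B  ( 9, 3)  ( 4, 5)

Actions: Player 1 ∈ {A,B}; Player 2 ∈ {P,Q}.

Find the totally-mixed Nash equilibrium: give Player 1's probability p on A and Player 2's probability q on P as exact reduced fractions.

P1 indiff ⇒ q·7+(1-q)·6 = q·9+(1-q)·4 ⇒ q(-2) = (1-q)(-2) ⇒ q = 1/2
P2 indiff ⇒ p·4+(1-p)·3 = p·1+(1-p)·5 ⇒ p(3) = (1-p)(2) ⇒ p = 2/5

P1 mixes 2/5 on A; P2 mixes 1/2 on P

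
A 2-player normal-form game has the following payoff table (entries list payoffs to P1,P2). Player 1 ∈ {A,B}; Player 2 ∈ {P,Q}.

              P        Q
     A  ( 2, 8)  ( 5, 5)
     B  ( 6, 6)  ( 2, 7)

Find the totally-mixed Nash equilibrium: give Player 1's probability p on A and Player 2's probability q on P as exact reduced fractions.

p=1/4, q=3/7

P1 indiff ⇒ q·2+(1-q)·5 = q·6+(1-q)·2 ⇒ q(-4) = (1-q)(-3) ⇒ q = 3/7
P2 indiff ⇒ p·8+(1-p)·6 = p·5+(1-p)·7 ⇒ p(3) = (1-p)(1) ⇒ p = 1/4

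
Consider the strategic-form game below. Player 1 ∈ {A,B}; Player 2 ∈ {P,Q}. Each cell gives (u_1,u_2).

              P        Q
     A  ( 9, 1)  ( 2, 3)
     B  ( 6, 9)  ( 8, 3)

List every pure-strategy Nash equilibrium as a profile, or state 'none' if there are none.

(A,P): not NE [P2→Q gives 3>1]
(A,Q): not NE [P1→B gives 8>2]
(B,P): not NE [P1→A gives 9>6]
(B,Q): not NE [P2→P gives 9>3]

No pure NE.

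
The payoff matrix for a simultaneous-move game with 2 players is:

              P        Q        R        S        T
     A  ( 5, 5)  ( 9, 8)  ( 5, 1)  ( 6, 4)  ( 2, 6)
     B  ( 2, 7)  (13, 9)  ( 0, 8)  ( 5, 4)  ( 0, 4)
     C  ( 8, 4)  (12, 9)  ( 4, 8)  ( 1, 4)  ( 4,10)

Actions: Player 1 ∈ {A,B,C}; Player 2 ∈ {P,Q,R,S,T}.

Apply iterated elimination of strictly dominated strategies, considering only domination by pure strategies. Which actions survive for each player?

Survivors P1:{B,C} P2:{Q,T}

P2 drop P (Q beats it: A:8>5 B:9>7 C:9>4)
P2 drop R (Q beats it: A:8>1 B:9>8 C:9>8)
P2 drop S (Q beats it: A:8>4 B:9>4 C:9>4)
P1 drop A (C beats it: Q:12>9 T:4>2)
P1→{B,C} P2→{Q,T}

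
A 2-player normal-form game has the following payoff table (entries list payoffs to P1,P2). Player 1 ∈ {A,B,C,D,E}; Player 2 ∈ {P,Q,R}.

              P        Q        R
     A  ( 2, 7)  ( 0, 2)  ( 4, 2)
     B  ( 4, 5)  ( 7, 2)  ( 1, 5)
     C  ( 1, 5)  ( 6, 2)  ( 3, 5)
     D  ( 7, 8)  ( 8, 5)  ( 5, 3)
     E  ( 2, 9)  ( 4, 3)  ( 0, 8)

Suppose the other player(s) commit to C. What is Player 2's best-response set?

u_2(P vs C) = 5
u_2(Q vs C) = 2
u_2(R vs C) = 5
max payoff 5 at {P,R}

BR_2 = {P,R}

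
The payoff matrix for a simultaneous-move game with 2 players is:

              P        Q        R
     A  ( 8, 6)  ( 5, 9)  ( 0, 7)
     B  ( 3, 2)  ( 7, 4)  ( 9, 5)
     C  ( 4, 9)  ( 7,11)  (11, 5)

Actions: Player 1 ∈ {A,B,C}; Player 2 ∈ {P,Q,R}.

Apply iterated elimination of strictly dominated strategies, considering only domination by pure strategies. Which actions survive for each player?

Remaining: P1:{B,C} P2:{Q,R}

P2 drop P (Q beats it: A:9>6 B:4>2 C:11>9)
P1 drop A (B beats it: Q:7>5 R:9>0)
P1→{B,C} P2→{Q,R}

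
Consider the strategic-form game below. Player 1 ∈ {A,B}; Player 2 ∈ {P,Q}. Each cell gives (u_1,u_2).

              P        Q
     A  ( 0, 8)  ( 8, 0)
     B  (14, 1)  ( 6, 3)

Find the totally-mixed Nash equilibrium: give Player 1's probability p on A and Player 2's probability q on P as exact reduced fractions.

P1 indiff ⇒ q·0+(1-q)·8 = q·14+(1-q)·6 ⇒ q(-14) = (1-q)(-2) ⇒ q = 1/8
P2 indiff ⇒ p·8+(1-p)·1 = p·0+(1-p)·3 ⇒ p(8) = (1-p)(2) ⇒ p = 1/5

P1 mixes 1/5 on A; P2 mixes 1/8 on P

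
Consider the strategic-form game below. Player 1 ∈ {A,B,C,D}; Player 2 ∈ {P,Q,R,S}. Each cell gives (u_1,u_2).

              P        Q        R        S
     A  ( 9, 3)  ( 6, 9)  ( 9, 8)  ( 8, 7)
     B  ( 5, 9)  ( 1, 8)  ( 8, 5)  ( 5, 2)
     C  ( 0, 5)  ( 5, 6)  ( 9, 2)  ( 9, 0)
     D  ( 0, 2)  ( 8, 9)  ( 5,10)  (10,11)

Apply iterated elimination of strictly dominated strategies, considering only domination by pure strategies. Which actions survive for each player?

P1 drop B (A beats it: P:9>5 Q:6>1 R:9>8 S:8>5)
P2 drop P (Q beats it: A:9>3 C:6>5 D:9>2)
P1→{A,C,D} P2→{Q,R,S}

IESDS → P1:{A,C,D} P2:{Q,R,S}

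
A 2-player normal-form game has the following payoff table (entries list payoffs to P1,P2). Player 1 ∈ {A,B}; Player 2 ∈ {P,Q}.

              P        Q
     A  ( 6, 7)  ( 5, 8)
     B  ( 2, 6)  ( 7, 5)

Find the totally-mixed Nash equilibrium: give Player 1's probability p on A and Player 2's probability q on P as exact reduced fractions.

p=1/2, q=1/3

P1 indiff ⇒ q·6+(1-q)·5 = q·2+(1-q)·7 ⇒ q(4) = (1-q)(2) ⇒ q = 1/3
P2 indiff ⇒ p·7+(1-p)·6 = p·8+(1-p)·5 ⇒ p(-1) = (1-p)(-1) ⇒ p = 1/2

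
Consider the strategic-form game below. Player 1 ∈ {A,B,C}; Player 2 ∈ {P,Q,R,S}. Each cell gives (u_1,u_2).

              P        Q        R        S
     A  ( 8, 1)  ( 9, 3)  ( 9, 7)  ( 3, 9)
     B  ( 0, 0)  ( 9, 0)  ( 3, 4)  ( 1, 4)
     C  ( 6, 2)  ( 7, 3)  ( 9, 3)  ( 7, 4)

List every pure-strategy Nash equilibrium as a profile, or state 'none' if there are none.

Nash profiles: (C,S)

(A,P): not NE [P2→S gives 9>1]
(A,Q): not NE [P2→S gives 9>3]
(A,R): not NE [P2→S gives 9>7]
(A,S): not NE [P1→C gives 7>3]
(B,P): not NE [P1→A gives 8>0; P2→S gives 4>0]
(B,Q): not NE [P2→S gives 4>0]
(B,R): not NE [P1→C gives 9>3]
(B,S): not NE [P1→C gives 7>1]
(C,P): not NE [P1→A gives 8>6; P2→S gives 4>2]
(C,Q): not NE [P1→B gives 9>7; P2→S gives 4>3]
(C,R): not NE [P2→S gives 4>3]
(C,S): NE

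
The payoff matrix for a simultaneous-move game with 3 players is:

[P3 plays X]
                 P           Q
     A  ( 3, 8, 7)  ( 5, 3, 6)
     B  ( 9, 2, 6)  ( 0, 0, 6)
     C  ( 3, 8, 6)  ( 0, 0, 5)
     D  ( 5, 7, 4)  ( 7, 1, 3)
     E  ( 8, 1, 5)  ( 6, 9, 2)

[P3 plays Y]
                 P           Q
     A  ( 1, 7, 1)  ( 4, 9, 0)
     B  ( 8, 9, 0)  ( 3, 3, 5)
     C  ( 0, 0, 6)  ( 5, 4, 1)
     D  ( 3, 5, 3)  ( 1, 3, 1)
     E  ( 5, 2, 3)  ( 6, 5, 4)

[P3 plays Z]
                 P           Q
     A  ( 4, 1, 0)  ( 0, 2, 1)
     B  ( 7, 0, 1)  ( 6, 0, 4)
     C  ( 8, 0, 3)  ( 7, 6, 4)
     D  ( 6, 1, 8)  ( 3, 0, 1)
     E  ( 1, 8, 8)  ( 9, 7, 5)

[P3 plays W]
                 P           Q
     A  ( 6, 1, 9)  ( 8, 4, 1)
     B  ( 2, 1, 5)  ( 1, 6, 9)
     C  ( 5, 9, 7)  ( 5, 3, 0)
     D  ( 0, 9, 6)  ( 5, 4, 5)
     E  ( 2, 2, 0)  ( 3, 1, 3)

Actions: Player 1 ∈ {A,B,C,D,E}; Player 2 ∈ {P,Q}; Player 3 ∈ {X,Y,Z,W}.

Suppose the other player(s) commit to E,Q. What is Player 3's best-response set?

argmax u_3 = {Z}

u_3(X vs E,Q) = 2
u_3(Y vs E,Q) = 4
u_3(Z vs E,Q) = 5
u_3(W vs E,Q) = 3
max payoff 5 at {Z}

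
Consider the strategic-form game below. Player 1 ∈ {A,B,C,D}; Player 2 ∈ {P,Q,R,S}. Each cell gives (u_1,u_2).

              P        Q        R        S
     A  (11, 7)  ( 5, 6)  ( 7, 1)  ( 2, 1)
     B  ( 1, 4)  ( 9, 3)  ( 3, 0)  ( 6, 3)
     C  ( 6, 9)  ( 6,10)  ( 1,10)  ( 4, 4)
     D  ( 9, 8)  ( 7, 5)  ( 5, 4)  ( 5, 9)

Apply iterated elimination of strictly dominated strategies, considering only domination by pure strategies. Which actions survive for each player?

P1 drop C (D beats it: P:9>6 Q:7>6 R:5>1 S:5>4)
P2 drop Q (P beats it: A:7>6 B:4>3 D:8>5)
P2 drop R (P beats it: A:7>1 B:4>0 D:8>4)
P1→{A,B,D} P2→{P,S}

IESDS → P1:{A,B,D} P2:{P,S}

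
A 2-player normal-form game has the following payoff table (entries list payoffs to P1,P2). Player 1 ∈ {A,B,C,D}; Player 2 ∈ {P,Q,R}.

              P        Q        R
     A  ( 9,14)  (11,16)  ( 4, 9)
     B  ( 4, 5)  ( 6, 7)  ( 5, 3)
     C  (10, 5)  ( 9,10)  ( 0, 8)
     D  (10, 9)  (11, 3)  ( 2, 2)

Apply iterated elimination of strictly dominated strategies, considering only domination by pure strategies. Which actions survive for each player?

Survivors P1:{A,C,D} P2:{P,Q}

P2 drop R (Q beats it: A:16>9 B:7>3 C:10>8 D:3>2)
P1 drop B (A beats it: P:9>4 Q:11>6)
P1→{A,C,D} P2→{P,Q}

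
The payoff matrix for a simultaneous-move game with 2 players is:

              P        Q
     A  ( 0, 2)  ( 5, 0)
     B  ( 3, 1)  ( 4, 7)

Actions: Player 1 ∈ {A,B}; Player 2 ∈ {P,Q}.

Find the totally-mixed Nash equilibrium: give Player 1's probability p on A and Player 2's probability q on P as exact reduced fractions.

P1 mixes 3/4 on A; P2 mixes 1/4 on P

P1 indiff ⇒ q·0+(1-q)·5 = q·3+(1-q)·4 ⇒ q(-3) = (1-q)(-1) ⇒ q = 1/4
P2 indiff ⇒ p·2+(1-p)·1 = p·0+(1-p)·7 ⇒ p(2) = (1-p)(6) ⇒ p = 3/4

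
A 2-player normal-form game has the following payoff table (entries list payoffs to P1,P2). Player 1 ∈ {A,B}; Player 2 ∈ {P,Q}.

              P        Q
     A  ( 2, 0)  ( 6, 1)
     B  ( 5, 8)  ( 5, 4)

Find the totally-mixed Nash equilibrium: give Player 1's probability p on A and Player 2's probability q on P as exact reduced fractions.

P1 indiff ⇒ q·2+(1-q)·6 = q·5+(1-q)·5 ⇒ q(-3) = (1-q)(-1) ⇒ q = 1/4
P2 indiff ⇒ p·0+(1-p)·8 = p·1+(1-p)·4 ⇒ p(-1) = (1-p)(-4) ⇒ p = 4/5

(p,q) = (4/5, 1/4)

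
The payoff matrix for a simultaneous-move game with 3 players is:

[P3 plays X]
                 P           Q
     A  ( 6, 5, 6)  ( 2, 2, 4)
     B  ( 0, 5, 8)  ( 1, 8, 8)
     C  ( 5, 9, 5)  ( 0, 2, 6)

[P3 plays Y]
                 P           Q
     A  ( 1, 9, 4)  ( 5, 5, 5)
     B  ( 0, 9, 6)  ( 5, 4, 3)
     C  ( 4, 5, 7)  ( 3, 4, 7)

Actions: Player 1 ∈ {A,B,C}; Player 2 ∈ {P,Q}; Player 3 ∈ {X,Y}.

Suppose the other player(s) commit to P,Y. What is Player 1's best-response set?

u_1(A vs P,Y) = 1
u_1(B vs P,Y) = 0
u_1(C vs P,Y) = 4
max payoff 4 at {C}

P1 best: {C}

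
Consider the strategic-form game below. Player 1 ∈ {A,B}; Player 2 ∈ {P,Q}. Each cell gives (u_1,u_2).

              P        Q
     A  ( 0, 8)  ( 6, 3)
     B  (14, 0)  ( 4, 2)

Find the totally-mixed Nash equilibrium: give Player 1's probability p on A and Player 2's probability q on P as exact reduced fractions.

P1 indiff ⇒ q·0+(1-q)·6 = q·14+(1-q)·4 ⇒ q(-14) = (1-q)(-2) ⇒ q = 1/8
P2 indiff ⇒ p·8+(1-p)·0 = p·3+(1-p)·2 ⇒ p(5) = (1-p)(2) ⇒ p = 2/7

P1 mixes 2/7 on A; P2 mixes 1/8 on P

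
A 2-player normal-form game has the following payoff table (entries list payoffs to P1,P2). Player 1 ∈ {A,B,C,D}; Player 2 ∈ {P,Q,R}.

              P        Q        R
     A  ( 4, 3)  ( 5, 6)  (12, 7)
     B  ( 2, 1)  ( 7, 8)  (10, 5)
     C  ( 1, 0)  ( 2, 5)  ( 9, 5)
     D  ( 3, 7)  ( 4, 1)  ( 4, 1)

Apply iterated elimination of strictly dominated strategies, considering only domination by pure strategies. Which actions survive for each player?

P1 drop C (A beats it: P:4>1 Q:5>2 R:12>9)
P1 drop D (A beats it: P:4>3 Q:5>4 R:12>4)
P2 drop P (Q beats it: A:6>3 B:8>1)
P1→{A,B} P2→{Q,R}

Survivors P1:{A,B} P2:{Q,R}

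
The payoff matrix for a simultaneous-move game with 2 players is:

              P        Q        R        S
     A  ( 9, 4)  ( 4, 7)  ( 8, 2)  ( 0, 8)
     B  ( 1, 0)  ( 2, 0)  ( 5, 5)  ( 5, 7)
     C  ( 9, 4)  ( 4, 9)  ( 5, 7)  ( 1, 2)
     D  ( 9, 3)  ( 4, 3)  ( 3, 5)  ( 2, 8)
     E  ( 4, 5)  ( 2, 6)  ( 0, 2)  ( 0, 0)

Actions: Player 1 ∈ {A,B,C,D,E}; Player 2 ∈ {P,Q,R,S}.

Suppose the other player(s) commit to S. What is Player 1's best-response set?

u_1(A vs S) = 0
u_1(B vs S) = 5
u_1(C vs S) = 1
u_1(D vs S) = 2
u_1(E vs S) = 0
max payoff 5 at {B}

argmax u_1 = {B}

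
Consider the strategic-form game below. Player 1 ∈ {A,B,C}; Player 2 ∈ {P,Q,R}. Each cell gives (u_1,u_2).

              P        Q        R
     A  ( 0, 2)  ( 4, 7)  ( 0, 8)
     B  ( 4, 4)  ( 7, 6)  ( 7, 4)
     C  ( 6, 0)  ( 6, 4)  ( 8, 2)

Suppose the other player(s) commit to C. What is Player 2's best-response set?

P2 best: {Q}

u_2(P vs C) = 0
u_2(Q vs C) = 4
u_2(R vs C) = 2
max payoff 4 at {Q}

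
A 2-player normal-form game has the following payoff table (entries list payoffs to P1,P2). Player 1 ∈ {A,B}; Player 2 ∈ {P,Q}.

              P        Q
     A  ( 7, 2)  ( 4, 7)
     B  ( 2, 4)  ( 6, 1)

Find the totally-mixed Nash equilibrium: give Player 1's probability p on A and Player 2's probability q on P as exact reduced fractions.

(p,q) = (3/8, 2/7)

P1 indiff ⇒ q·7+(1-q)·4 = q·2+(1-q)·6 ⇒ q(5) = (1-q)(2) ⇒ q = 2/7
P2 indiff ⇒ p·2+(1-p)·4 = p·7+(1-p)·1 ⇒ p(-5) = (1-p)(-3) ⇒ p = 3/8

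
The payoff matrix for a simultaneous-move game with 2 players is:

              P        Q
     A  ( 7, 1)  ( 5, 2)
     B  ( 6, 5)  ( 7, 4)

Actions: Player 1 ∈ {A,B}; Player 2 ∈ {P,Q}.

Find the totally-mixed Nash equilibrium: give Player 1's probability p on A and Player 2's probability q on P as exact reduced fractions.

p=1/2, q=2/3

P1 indiff ⇒ q·7+(1-q)·5 = q·6+(1-q)·7 ⇒ q(1) = (1-q)(2) ⇒ q = 2/3
P2 indiff ⇒ p·1+(1-p)·5 = p·2+(1-p)·4 ⇒ p(-1) = (1-p)(-1) ⇒ p = 1/2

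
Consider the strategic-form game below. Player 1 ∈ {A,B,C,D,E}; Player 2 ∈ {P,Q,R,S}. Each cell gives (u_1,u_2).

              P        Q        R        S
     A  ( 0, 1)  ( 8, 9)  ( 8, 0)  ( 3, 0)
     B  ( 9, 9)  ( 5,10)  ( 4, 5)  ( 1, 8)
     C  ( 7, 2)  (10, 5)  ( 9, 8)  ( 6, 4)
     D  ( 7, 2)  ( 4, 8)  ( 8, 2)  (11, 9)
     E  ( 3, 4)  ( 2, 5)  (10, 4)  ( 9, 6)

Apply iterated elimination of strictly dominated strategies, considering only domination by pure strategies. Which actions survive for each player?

Remaining: P1:{C,D,E} P2:{Q,R,S}

P1 drop A (C beats it: P:7>0 Q:10>8 R:9>8 S:6>3)
P2 drop P (Q beats it: B:10>9 C:5>2 D:8>2 E:5>4)
P1 drop B (C beats it: Q:10>5 R:9>4 S:6>1)
P1→{C,D,E} P2→{Q,R,S}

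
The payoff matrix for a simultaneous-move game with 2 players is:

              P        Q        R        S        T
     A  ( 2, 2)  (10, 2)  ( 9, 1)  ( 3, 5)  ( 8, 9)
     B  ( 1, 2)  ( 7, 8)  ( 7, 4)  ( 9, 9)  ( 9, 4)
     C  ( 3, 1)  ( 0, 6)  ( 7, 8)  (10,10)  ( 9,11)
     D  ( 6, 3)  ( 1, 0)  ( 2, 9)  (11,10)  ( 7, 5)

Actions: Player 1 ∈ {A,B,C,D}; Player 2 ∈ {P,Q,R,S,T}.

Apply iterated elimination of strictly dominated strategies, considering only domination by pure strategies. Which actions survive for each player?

P2 drop P (S beats it: A:5>2 B:9>2 C:10>1 D:10>3)
P2 drop Q (S beats it: A:5>2 B:9>8 C:10>6 D:10>0)
P2 drop R (S beats it: A:5>1 B:9>4 C:10>8 D:10>9)
P1 drop A (B beats it: S:9>3 T:9>8)
P1→{B,C,D} P2→{S,T}

IESDS → P1:{B,C,D} P2:{S,T}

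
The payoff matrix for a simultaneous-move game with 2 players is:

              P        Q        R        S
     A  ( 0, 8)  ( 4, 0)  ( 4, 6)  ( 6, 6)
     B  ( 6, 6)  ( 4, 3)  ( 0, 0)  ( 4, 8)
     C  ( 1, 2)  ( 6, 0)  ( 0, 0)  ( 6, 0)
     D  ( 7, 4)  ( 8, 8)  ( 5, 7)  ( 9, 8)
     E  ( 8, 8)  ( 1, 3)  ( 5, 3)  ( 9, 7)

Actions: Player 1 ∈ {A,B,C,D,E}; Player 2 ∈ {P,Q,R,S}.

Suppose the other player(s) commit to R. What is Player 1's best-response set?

BR_1 = {D,E}

u_1(A vs R) = 4
u_1(B vs R) = 0
u_1(C vs R) = 0
u_1(D vs R) = 5
u_1(E vs R) = 5
max payoff 5 at {D,E}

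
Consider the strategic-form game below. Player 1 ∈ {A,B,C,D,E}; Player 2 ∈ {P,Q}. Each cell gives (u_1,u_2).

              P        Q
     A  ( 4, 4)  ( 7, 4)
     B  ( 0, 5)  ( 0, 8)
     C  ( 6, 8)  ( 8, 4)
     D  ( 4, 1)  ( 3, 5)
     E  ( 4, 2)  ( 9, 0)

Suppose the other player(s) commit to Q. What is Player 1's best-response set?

u_1(A vs Q) = 7
u_1(B vs Q) = 0
u_1(C vs Q) = 8
u_1(D vs Q) = 3
u_1(E vs Q) = 9
max payoff 9 at {E}

argmax u_1 = {E}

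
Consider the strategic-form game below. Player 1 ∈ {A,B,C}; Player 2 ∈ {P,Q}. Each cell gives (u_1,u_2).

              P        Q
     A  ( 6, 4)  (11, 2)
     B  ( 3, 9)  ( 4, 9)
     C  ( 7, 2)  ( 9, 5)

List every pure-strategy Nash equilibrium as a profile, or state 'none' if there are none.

Equilibria: none

(A,P): not NE [P1→C gives 7>6]
(A,Q): not NE [P2→P gives 4>2]
(B,P): not NE [P1→C gives 7>3]
(B,Q): not NE [P1→A gives 11>4]
(C,P): not NE [P2→Q gives 5>2]
(C,Q): not NE [P1→A gives 11>9]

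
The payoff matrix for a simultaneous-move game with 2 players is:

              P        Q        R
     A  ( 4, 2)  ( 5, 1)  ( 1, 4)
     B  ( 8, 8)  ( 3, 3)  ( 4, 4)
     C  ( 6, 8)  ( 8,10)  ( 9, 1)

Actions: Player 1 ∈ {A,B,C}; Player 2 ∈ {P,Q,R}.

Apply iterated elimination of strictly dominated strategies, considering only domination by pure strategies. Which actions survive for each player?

Remaining: P1:{B,C} P2:{P,Q}

P1 drop A (C beats it: P:6>4 Q:8>5 R:9>1)
P2 drop R (P beats it: B:8>4 C:8>1)
P1→{B,C} P2→{P,Q}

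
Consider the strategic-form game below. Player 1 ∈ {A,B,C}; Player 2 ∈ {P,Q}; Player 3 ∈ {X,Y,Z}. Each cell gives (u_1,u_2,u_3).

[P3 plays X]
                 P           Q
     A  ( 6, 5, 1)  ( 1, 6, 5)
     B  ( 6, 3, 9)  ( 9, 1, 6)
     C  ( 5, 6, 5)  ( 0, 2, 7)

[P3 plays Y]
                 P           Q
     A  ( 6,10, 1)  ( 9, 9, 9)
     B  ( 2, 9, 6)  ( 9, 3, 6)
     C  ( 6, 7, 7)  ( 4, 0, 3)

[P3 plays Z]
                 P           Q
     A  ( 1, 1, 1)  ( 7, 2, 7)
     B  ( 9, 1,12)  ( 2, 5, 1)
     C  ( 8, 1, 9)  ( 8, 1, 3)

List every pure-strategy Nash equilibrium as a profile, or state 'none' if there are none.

(A,P,X): not NE [P2→Q gives 6>5]
(A,P,Y): NE
(A,P,Z): not NE [P1→B gives 9>1; P2→Q gives 2>1]
(A,Q,X): not NE [P1→B gives 9>1; P3→Y gives 9>5]
(A,Q,Y): not NE [P2→P gives 10>9]
(A,Q,Z): not NE [P1→C gives 8>7; P3→Y gives 9>7]
(B,P,X): not NE [P3→Z gives 12>9]
(B,P,Y): not NE [P1→C gives 6>2; P3→Z gives 12>6]
(B,P,Z): not NE [P2→Q gives 5>1]
(B,Q,X): not NE [P2→P gives 3>1]
(B,Q,Y): not NE [P2→P gives 9>3]
(B,Q,Z): not NE [P1→C gives 8>2; P3→Y gives 6>1]
(C,P,X): not NE [P1→B gives 6>5; P3→Z gives 9>5]
(C,P,Y): not NE [P3→Z gives 9>7]
(C,P,Z): not NE [P1→B gives 9>8]
(C,Q,X): not NE [P1→B gives 9>0; P2→P gives 6>2]
(C,Q,Y): not NE [P1→B gives 9>4; P2→P gives 7>0; P3→X gives 7>3]
(C,Q,Z): not NE [P3→X gives 7>3]

PSNE = {(A,P,Y)}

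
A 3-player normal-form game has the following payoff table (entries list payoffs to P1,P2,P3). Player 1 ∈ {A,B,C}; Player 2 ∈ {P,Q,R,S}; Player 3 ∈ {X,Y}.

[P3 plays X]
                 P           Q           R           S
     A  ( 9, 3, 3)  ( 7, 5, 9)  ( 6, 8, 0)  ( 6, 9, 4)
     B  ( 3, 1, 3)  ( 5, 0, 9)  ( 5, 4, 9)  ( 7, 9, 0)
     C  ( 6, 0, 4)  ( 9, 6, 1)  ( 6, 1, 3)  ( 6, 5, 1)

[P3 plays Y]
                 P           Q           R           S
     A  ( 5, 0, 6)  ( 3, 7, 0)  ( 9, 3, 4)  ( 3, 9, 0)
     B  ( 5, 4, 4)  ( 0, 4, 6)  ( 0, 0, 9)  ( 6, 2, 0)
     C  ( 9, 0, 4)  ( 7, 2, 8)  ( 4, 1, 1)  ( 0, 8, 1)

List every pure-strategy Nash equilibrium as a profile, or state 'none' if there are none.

NE set: (B,S,X)

(A,P,X): not NE [P2→S gives 9>3; P3→Y gives 6>3]
(A,P,Y): not NE [P1→C gives 9>5; P2→S gives 9>0]
(A,Q,X): not NE [P1→C gives 9>7; P2→S gives 9>5]
(A,Q,Y): not NE [P1→C gives 7>3; P2→S gives 9>7; P3→X gives 9>0]
(A,R,X): not NE [P2→S gives 9>8; P3→Y gives 4>0]
(A,R,Y): not NE [P2→S gives 9>3]
(A,S,X): not NE [P1→B gives 7>6]
(A,S,Y): not NE [P1→B gives 6>3; P3→X gives 4>0]
(B,P,X): not NE [P1→A gives 9>3; P2→S gives 9>1; P3→Y gives 4>3]
(B,P,Y): not NE [P1→C gives 9>5]
(B,Q,X): not NE [P1→C gives 9>5; P2→S gives 9>0]
(B,Q,Y): not NE [P1→C gives 7>0; P3→X gives 9>6]
(B,R,X): not NE [P1→C gives 6>5; P2→S gives 9>4]
(B,R,Y): not NE [P1→A gives 9>0; P2→Q gives 4>0]
(B,S,X): NE
(B,S,Y): not NE [P2→Q gives 4>2]
(C,P,X): not NE [P1→A gives 9>6; P2→Q gives 6>0]
(C,P,Y): not NE [P2→S gives 8>0]
(C,Q,X): not NE [P3→Y gives 8>1]
(C,Q,Y): not NE [P2→S gives 8>2]
(C,R,X): not NE [P2→Q gives 6>1]
(C,R,Y): not NE [P1→A gives 9>4; P2→S gives 8>1; P3→X gives 3>1]
(C,S,X): not NE [P1→B gives 7>6; P2→Q gives 6>5]
(C,S,Y): not NE [P1→B gives 6>0]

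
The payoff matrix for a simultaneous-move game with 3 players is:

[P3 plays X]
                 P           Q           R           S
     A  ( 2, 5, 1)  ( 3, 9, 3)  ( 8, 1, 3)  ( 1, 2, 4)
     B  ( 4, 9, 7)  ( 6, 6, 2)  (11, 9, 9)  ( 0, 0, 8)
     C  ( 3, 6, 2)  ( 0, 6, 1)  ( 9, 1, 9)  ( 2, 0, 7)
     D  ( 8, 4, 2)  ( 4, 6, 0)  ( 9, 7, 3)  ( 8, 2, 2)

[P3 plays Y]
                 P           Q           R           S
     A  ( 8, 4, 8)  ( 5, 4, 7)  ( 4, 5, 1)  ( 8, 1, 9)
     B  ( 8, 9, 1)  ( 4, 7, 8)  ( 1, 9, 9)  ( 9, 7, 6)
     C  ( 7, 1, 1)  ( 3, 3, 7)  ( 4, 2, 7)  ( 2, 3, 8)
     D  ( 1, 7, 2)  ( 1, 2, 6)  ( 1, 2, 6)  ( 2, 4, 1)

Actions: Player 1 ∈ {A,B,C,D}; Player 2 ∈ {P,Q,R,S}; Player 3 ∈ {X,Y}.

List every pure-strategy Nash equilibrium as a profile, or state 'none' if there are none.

(A,P,X): not NE [P1→D gives 8>2; P2→Q gives 9>5; P3→Y gives 8>1]
(A,P,Y): not NE [P2→R gives 5>4]
(A,Q,X): not NE [P1→B gives 6>3; P3→Y gives 7>3]
(A,Q,Y): not NE [P2→R gives 5>4]
(A,R,X): not NE [P1→B gives 11>8; P2→Q gives 9>1]
(A,R,Y): not NE [P3→X gives 3>1]
(A,S,X): not NE [P1→D gives 8>1; P2→Q gives 9>2; P3→Y gives 9>4]
(A,S,Y): not NE [P1→B gives 9>8; P2→R gives 5>1]
(B,P,X): not NE [P1→D gives 8>4]
(B,P,Y): not NE [P3→X gives 7>1]
(B,Q,X): not NE [P2→R gives 9>6; P3→Y gives 8>2]
(B,Q,Y): not NE [P1→A gives 5>4; P2→R gives 9>7]
(B,R,X): NE
(B,R,Y): not NE [P1→C gives 4>1]
(B,S,X): not NE [P1→D gives 8>0; P2→R gives 9>0]
(B,S,Y): not NE [P2→R gives 9>7; P3→X gives 8>6]
(C,P,X): not NE [P1→D gives 8>3]
(C,P,Y): not NE [P1→B gives 8>7; P2→S gives 3>1; P3→X gives 2>1]
(C,Q,X): not NE [P1→B gives 6>0; P3→Y gives 7>1]
(C,Q,Y): not NE [P1→A gives 5>3]
(C,R,X): not NE [P1→B gives 11>9; P2→Q gives 6>1]
(C,R,Y): not NE [P2→S gives 3>2; P3→X gives 9>7]
(C,S,X): not NE [P1→D gives 8>2; P2→Q gives 6>0; P3→Y gives 8>7]
(C,S,Y): not NE [P1→B gives 9>2]
(D,P,X): not NE [P2→R gives 7>4]
(D,P,Y): not NE [P1→B gives 8>1]
(D,Q,X): not NE [P1→B gives 6>4; P2→R gives 7>6; P3→Y gives 6>0]
(D,Q,Y): not NE [P1→A gives 5>1; P2→P gives 7>2]
(D,R,X): not NE [P1→B gives 11>9; P3→Y gives 6>3]
(D,R,Y): not NE [P1→C gives 4>1; P2→P gives 7>2]
(D,S,X): not NE [P2→R gives 7>2]
(D,S,Y): not NE [P1→B gives 9>2; P2→P gives 7>4; P3→X gives 2>1]

PSNE = {(B,R,X)}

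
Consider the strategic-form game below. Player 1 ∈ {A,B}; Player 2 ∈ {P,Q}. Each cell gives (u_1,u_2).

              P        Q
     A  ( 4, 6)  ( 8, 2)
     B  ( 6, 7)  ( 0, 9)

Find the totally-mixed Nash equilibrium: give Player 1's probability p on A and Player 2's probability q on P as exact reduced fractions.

P1 indiff ⇒ q·4+(1-q)·8 = q·6+(1-q)·0 ⇒ q(-2) = (1-q)(-8) ⇒ q = 4/5
P2 indiff ⇒ p·6+(1-p)·7 = p·2+(1-p)·9 ⇒ p(4) = (1-p)(2) ⇒ p = 1/3

(p,q) = (1/3, 4/5)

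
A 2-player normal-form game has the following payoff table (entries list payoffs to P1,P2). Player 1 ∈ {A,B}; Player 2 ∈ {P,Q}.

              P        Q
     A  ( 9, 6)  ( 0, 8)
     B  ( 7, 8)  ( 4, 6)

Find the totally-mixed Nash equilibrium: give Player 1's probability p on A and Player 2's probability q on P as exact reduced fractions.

P1 mixes 1/2 on A; P2 mixes 2/3 on P

P1 indiff ⇒ q·9+(1-q)·0 = q·7+(1-q)·4 ⇒ q(2) = (1-q)(4) ⇒ q = 2/3
P2 indiff ⇒ p·6+(1-p)·8 = p·8+(1-p)·6 ⇒ p(-2) = (1-p)(-2) ⇒ p = 1/2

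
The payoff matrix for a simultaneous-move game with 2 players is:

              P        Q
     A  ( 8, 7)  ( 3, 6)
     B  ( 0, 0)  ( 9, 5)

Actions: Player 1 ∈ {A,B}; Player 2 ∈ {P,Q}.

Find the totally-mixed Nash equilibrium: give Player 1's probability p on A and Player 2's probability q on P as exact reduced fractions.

P1 indiff ⇒ q·8+(1-q)·3 = q·0+(1-q)·9 ⇒ q(8) = (1-q)(6) ⇒ q = 3/7
P2 indiff ⇒ p·7+(1-p)·0 = p·6+(1-p)·5 ⇒ p(1) = (1-p)(5) ⇒ p = 5/6

p=5/6, q=3/7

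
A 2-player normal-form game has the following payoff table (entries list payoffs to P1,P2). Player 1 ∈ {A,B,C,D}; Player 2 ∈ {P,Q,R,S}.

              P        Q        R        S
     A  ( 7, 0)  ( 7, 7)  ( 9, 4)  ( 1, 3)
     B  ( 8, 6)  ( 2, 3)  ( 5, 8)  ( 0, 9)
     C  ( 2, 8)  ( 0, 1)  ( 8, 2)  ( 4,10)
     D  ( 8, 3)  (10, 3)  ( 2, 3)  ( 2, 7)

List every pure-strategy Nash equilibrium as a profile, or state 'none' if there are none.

(A,P): not NE [P1→D gives 8>7; P2→Q gives 7>0]
(A,Q): not NE [P1→D gives 10>7]
(A,R): not NE [P2→Q gives 7>4]
(A,S): not NE [P1→C gives 4>1; P2→Q gives 7>3]
(B,P): not NE [P2→S gives 9>6]
(B,Q): not NE [P1→D gives 10>2; P2→S gives 9>3]
(B,R): not NE [P1→A gives 9>5; P2→S gives 9>8]
(B,S): not NE [P1→C gives 4>0]
(C,P): not NE [P1→D gives 8>2; P2→S gives 10>8]
(C,Q): not NE [P1→D gives 10>0; P2→S gives 10>1]
(C,R): not NE [P1→A gives 9>8; P2→S gives 10>2]
(C,S): NE
(D,P): not NE [P2→S gives 7>3]
(D,Q): not NE [P2→S gives 7>3]
(D,R): not NE [P1→A gives 9>2; P2→S gives 7>3]
(D,S): not NE [P1→C gives 4>2]

Nash profiles: (C,S)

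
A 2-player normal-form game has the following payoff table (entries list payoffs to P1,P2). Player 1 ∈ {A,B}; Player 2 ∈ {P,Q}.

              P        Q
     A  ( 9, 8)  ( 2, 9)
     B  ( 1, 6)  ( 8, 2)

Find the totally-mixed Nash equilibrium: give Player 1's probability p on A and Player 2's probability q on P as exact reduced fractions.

p=4/5, q=3/7

P1 indiff ⇒ q·9+(1-q)·2 = q·1+(1-q)·8 ⇒ q(8) = (1-q)(6) ⇒ q = 3/7
P2 indiff ⇒ p·8+(1-p)·6 = p·9+(1-p)·2 ⇒ p(-1) = (1-p)(-4) ⇒ p = 4/5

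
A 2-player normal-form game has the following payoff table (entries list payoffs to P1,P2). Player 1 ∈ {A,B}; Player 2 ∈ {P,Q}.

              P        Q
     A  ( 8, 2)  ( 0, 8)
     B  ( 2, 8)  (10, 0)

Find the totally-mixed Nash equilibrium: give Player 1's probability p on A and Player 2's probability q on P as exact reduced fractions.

P1 indiff ⇒ q·8+(1-q)·0 = q·2+(1-q)·10 ⇒ q(6) = (1-q)(10) ⇒ q = 5/8
P2 indiff ⇒ p·2+(1-p)·8 = p·8+(1-p)·0 ⇒ p(-6) = (1-p)(-8) ⇒ p = 4/7

(p,q) = (4/7, 5/8)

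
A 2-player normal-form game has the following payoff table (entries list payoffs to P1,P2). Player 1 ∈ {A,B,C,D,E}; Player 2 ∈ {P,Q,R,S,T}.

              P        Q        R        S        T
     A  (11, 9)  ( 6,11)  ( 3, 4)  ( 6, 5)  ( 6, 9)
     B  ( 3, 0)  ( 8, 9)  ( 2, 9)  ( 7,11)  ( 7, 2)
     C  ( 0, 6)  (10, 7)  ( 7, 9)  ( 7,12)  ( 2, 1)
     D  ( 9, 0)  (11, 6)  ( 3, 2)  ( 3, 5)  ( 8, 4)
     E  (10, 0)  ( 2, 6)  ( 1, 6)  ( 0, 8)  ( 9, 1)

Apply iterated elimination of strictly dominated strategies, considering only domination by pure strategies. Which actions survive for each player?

P2 drop P (Q beats it: A:11>9 B:9>0 C:7>6 D:6>0 E:6>0)
P2 drop R (S beats it: A:5>4 B:11>9 C:12>9 D:5>2 E:8>6)
P1 drop A (B beats it: Q:8>6 S:7>6 T:7>6)
P2 drop T (Q beats it: B:9>2 C:7>1 D:6>4 E:6>1)
P1 drop E (B beats it: Q:8>2 S:7>0)
P1→{B,C,D} P2→{Q,S}

Survivors P1:{B,C,D} P2:{Q,S}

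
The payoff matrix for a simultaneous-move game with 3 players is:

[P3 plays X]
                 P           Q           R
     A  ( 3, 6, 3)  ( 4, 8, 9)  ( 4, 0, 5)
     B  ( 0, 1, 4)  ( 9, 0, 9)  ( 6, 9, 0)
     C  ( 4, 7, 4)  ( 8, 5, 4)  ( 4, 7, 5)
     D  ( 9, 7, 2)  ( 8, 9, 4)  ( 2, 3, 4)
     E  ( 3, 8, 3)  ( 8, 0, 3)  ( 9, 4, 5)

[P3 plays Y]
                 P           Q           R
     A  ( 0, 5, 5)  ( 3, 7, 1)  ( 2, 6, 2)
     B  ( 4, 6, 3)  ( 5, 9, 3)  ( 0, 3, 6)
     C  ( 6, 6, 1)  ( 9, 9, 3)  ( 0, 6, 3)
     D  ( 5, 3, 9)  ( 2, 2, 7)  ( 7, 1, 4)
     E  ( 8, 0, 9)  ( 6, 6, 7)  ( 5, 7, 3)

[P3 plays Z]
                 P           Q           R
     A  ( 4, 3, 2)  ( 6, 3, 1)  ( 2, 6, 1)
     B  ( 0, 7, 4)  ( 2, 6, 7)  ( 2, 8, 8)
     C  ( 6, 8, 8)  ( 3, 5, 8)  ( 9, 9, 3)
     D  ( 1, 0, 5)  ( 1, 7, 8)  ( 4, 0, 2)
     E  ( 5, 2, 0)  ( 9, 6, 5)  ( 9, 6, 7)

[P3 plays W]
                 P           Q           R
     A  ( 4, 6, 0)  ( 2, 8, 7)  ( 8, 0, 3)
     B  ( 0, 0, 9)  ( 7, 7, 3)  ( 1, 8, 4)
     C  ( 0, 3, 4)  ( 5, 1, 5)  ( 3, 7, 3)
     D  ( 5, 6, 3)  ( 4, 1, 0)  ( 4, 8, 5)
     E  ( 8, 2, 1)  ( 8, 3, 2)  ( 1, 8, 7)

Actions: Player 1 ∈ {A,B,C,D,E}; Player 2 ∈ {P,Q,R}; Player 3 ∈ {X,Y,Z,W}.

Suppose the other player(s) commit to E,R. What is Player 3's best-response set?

u_3(X vs E,R) = 5
u_3(Y vs E,R) = 3
u_3(Z vs E,R) = 7
u_3(W vs E,R) = 7
max payoff 7 at {Z,W}

BR_3 = {Z,W}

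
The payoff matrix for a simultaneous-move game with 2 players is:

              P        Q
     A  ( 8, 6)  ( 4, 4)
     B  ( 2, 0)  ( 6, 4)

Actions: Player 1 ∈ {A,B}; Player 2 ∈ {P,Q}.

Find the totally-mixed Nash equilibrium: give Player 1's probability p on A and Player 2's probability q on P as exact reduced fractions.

p=2/3, q=1/4

P1 indiff ⇒ q·8+(1-q)·4 = q·2+(1-q)·6 ⇒ q(6) = (1-q)(2) ⇒ q = 1/4
P2 indiff ⇒ p·6+(1-p)·0 = p·4+(1-p)·4 ⇒ p(2) = (1-p)(4) ⇒ p = 2/3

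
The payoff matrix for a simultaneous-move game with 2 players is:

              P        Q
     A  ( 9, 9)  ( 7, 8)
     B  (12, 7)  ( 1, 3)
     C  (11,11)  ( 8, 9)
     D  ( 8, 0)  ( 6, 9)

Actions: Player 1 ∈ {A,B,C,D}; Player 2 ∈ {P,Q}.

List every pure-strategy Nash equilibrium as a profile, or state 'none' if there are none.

(A,P): not NE [P1→B gives 12>9]
(A,Q): not NE [P1→C gives 8>7; P2→P gives 9>8]
(B,P): NE
(B,Q): not NE [P1→C gives 8>1; P2→P gives 7>3]
(C,P): not NE [P1→B gives 12>11]
(C,Q): not NE [P2→P gives 11>9]
(D,P): not NE [P1→B gives 12>8; P2→Q gives 9>0]
(D,Q): not NE [P1→C gives 8>6]

NE set: (B,P)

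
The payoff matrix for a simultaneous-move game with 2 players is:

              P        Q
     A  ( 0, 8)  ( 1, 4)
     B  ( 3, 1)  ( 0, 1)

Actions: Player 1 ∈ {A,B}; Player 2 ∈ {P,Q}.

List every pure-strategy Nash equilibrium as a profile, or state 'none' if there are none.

(A,P): not NE [P1→B gives 3>0]
(A,Q): not NE [P2→P gives 8>4]
(B,P): NE
(B,Q): not NE [P1→A gives 1>0]

Nash profiles: (B,P)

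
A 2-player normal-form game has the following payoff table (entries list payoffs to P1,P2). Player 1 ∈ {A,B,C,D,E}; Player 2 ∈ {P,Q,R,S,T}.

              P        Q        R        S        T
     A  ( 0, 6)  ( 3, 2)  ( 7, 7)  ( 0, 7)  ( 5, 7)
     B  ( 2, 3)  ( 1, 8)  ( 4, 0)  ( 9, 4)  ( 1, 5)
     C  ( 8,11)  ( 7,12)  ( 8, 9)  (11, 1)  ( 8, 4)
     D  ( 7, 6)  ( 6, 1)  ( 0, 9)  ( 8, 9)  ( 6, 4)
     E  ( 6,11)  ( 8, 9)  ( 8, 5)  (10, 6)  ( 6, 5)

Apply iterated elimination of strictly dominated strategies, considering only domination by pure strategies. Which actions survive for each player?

P1 drop A (C beats it: P:8>0 Q:7>3 R:8>7 S:11>0 T:8>5)
P1 drop B (C beats it: P:8>2 Q:7>1 R:8>4 S:11>9 T:8>1)
P1 drop D (C beats it: P:8>7 Q:7>6 R:8>0 S:11>8 T:8>6)
P2 drop R (P beats it: C:11>9 E:11>5)
P2 drop S (P beats it: C:11>1 E:11>6)
P2 drop T (P beats it: C:11>4 E:11>5)
P1→{C,E} P2→{P,Q}

Survivors P1:{C,E} P2:{P,Q}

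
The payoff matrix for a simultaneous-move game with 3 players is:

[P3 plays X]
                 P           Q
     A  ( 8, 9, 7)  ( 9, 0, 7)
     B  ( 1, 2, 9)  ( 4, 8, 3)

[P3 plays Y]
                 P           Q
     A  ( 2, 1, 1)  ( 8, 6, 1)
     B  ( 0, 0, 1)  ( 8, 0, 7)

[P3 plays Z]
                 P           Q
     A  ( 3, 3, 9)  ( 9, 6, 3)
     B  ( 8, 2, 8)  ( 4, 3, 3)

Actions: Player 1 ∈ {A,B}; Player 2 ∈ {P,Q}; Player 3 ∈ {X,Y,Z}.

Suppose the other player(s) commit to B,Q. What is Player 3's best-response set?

u_3(X vs B,Q) = 3
u_3(Y vs B,Q) = 7
u_3(Z vs B,Q) = 3
max payoff 7 at {Y}

BR_3 = {Y}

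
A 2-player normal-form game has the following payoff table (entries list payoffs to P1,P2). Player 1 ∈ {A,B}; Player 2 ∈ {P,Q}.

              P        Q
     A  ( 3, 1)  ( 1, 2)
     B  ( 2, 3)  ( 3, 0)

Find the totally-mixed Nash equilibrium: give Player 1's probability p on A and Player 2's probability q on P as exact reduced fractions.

P1 indiff ⇒ q·3+(1-q)·1 = q·2+(1-q)·3 ⇒ q(1) = (1-q)(2) ⇒ q = 2/3
P2 indiff ⇒ p·1+(1-p)·3 = p·2+(1-p)·0 ⇒ p(-1) = (1-p)(-3) ⇒ p = 3/4

(p,q) = (3/4, 2/3)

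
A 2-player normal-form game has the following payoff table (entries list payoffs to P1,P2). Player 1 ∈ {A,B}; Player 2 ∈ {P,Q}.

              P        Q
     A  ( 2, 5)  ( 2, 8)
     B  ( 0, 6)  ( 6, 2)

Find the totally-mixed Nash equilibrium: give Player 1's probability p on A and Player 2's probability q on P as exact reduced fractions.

P1 indiff ⇒ q·2+(1-q)·2 = q·0+(1-q)·6 ⇒ q(2) = (1-q)(4) ⇒ q = 2/3
P2 indiff ⇒ p·5+(1-p)·6 = p·8+(1-p)·2 ⇒ p(-3) = (1-p)(-4) ⇒ p = 4/7

(p,q) = (4/7, 2/3)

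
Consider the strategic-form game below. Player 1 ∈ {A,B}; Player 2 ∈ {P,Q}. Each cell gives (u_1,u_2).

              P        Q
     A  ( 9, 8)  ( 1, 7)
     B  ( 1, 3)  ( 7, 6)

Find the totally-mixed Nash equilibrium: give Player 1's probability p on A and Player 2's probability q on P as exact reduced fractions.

(p,q) = (3/4, 3/7)

P1 indiff ⇒ q·9+(1-q)·1 = q·1+(1-q)·7 ⇒ q(8) = (1-q)(6) ⇒ q = 3/7
P2 indiff ⇒ p·8+(1-p)·3 = p·7+(1-p)·6 ⇒ p(1) = (1-p)(3) ⇒ p = 3/4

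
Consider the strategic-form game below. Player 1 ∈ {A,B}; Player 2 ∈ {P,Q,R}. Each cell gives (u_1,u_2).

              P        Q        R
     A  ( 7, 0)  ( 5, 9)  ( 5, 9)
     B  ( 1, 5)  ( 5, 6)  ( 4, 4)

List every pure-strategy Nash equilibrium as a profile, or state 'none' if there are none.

Nash profiles: (A,Q), (A,R), (B,Q)

(A,P): not NE [P2→R gives 9>0]
(A,Q): NE
(A,R): NE
(B,P): not NE [P1→A gives 7>1; P2→Q gives 6>5]
(B,Q): NE
(B,R): not NE [P1→A gives 5>4; P2→Q gives 6>4]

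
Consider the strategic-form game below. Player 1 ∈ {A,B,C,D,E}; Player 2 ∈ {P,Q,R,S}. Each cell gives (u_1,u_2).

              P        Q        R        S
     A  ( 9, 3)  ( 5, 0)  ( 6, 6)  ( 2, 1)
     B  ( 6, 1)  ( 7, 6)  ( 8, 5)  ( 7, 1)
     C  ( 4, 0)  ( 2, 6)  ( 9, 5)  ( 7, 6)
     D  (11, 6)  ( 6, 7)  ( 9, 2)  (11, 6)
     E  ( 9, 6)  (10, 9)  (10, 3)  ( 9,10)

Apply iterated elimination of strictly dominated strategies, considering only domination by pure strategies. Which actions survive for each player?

P1 drop A (D beats it: P:11>9 Q:6>5 R:9>6 S:11>2)
P1 drop B (E beats it: P:9>6 Q:10>7 R:10>8 S:9>7)
P1 drop C (E beats it: P:9>4 Q:10>2 R:10>9 S:9>7)
P2 drop P (Q beats it: D:7>6 E:9>6)
P2 drop R (Q beats it: D:7>2 E:9>3)
P1→{D,E} P2→{Q,S}

IESDS → P1:{D,E} P2:{Q,S}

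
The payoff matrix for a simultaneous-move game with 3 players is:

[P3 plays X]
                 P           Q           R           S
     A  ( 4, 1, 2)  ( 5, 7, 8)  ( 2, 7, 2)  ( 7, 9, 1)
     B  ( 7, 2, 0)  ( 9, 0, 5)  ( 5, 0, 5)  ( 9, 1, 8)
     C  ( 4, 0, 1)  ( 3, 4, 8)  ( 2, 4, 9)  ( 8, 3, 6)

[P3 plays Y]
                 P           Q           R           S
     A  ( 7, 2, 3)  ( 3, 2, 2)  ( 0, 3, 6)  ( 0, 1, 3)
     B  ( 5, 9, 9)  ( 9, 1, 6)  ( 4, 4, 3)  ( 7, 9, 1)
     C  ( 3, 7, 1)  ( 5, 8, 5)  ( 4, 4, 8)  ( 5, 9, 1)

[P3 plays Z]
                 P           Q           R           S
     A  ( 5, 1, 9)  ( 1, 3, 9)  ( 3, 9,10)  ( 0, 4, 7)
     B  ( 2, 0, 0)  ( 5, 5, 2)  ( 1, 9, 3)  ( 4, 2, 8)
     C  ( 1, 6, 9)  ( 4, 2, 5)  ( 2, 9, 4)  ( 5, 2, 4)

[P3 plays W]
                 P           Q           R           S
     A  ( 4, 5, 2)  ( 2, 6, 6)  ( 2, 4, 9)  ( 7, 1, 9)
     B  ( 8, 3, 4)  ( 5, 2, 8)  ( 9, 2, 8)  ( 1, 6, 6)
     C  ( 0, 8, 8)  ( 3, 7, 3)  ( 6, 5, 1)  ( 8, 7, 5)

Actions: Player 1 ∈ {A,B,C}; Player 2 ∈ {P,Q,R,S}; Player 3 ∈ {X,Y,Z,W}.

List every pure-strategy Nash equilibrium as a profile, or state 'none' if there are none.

(A,P,X): not NE [P1→B gives 7>4; P2→S gives 9>1; P3→Z gives 9>2]
(A,P,Y): not NE [P2→R gives 3>2; P3→Z gives 9>3]
(A,P,Z): not NE [P2→R gives 9>1]
(A,P,W): not NE [P1→B gives 8>4; P2→Q gives 6>5; P3→Z gives 9>2]
(A,Q,X): not NE [P1→B gives 9>5; P2→S gives 9>7; P3→Z gives 9>8]
(A,Q,Y): not NE [P1→B gives 9>3; P2→R gives 3>2; P3→Z gives 9>2]
(A,Q,Z): not NE [P1→B gives 5>1; P2→R gives 9>3]
(A,Q,W): not NE [P1→B gives 5>2; P3→Z gives 9>6]
(A,R,X): not NE [P1→B gives 5>2; P2→S gives 9>7; P3→Z gives 10>2]
(A,R,Y): not NE [P1→C gives 4>0; P3→Z gives 10>6]
(A,R,Z): NE
(A,R,W): not NE [P1→B gives 9>2; P2→Q gives 6>4; P3→Z gives 10>9]
(A,S,X): not NE [P1→B gives 9>7; P3→W gives 9>1]
(A,S,Y): not NE [P1→B gives 7>0; P2→R gives 3>1; P3→W gives 9>3]
(A,S,Z): not NE [P1→C gives 5>0; P2→R gives 9>4; P3→W gives 9>7]
(A,S,W): not NE [P1→C gives 8>7; P2→Q gives 6>1]
(B,P,X): not NE [P3→Y gives 9>0]
(B,P,Y): not NE [P1→A gives 7>5]
(B,P,Z): not NE [P1→A gives 5>2; P2→R gives 9>0; P3→Y gives 9>0]
(B,P,W): not NE [P2→S gives 6>3; P3→Y gives 9>4]
(B,Q,X): not NE [P2→P gives 2>0; P3→W gives 8>5]
(B,Q,Y): not NE [P2→S gives 9>1; P3→W gives 8>6]
(B,Q,Z): not NE [P2→R gives 9>5; P3→W gives 8>2]
(B,Q,W): not NE [P2→S gives 6>2]
(B,R,X): not NE [P2→P gives 2>0; P3→W gives 8>5]
(B,R,Y): not NE [P2→S gives 9>4; P3→W gives 8>3]
(B,R,Z): not NE [P1→A gives 3>1; P3→W gives 8>3]
(B,R,W): not NE [P2→S gives 6>2]
(B,S,X): not NE [P2→P gives 2>1]
(B,S,Y): not NE [P3→Z gives 8>1]
(B,S,Z): not NE [P1→C gives 5>4; P2→R gives 9>2]
(B,S,W): not NE [P1→C gives 8>1; P3→Z gives 8>6]
(C,P,X): not NE [P1→B gives 7>4; P2→R gives 4>0; P3→Z gives 9>1]
(C,P,Y): not NE [P1→A gives 7>3; P2→S gives 9>7; P3→Z gives 9>1]
(C,P,Z): not NE [P1→A gives 5>1; P2→R gives 9>6]
(C,P,W): not NE [P1→B gives 8>0; P3→Z gives 9>8]
(C,Q,X): not NE [P1→B gives 9>3]
(C,Q,Y): not NE [P1→B gives 9>5; P2→S gives 9>8; P3→X gives 8>5]
(C,Q,Z): not NE [P1→B gives 5>4; P2→R gives 9>2; P3→X gives 8>5]
(C,Q,W): not NE [P1→B gives 5>3; P2→P gives 8>7; P3→X gives 8>3]
(C,R,X): not NE [P1→B gives 5>2]
(C,R,Y): not NE [P2→S gives 9>4; P3→X gives 9>8]
(C,R,Z): not NE [P1→A gives 3>2; P3→X gives 9>4]
(C,R,W): not NE [P1→B gives 9>6; P2→P gives 8>5; P3→X gives 9>1]
(C,S,X): not NE [P1→B gives 9>8; P2→R gives 4>3]
(C,S,Y): not NE [P1→B gives 7>5; P3→X gives 6>1]
(C,S,Z): not NE [P2→R gives 9>2; P3→X gives 6>4]
(C,S,W): not NE [P2→P gives 8>7; P3→X gives 6>5]

Nash profiles: (A,R,Z)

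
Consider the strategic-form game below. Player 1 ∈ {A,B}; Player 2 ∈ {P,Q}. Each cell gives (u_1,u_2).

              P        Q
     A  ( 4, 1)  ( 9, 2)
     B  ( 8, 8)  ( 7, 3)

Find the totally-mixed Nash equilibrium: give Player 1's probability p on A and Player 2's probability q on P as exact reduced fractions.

(p,q) = (5/6, 1/3)

P1 indiff ⇒ q·4+(1-q)·9 = q·8+(1-q)·7 ⇒ q(-4) = (1-q)(-2) ⇒ q = 1/3
P2 indiff ⇒ p·1+(1-p)·8 = p·2+(1-p)·3 ⇒ p(-1) = (1-p)(-5) ⇒ p = 5/6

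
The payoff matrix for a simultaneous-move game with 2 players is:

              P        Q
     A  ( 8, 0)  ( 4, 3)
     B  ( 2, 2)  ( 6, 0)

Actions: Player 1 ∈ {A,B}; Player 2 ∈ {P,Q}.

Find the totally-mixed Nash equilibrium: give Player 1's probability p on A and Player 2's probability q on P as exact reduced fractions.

P1 indiff ⇒ q·8+(1-q)·4 = q·2+(1-q)·6 ⇒ q(6) = (1-q)(2) ⇒ q = 1/4
P2 indiff ⇒ p·0+(1-p)·2 = p·3+(1-p)·0 ⇒ p(-3) = (1-p)(-2) ⇒ p = 2/5

p=2/5, q=1/4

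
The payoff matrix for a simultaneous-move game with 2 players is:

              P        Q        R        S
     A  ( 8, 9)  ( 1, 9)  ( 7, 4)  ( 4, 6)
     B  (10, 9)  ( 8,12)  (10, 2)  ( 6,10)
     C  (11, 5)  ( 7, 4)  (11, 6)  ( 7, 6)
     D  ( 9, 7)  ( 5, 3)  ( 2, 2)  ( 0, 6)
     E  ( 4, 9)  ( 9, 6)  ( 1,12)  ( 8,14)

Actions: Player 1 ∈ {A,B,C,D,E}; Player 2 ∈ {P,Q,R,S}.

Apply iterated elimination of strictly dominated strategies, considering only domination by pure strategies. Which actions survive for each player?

P1 drop A (B beats it: P:10>8 Q:8>1 R:10>7 S:6>4)
P1 drop D (B beats it: P:10>9 Q:8>5 R:10>2 S:6>0)
P2 drop P (S beats it: B:10>9 C:6>5 E:14>9)
P1→{B,C,E} P2→{Q,R,S}

IESDS → P1:{B,C,E} P2:{Q,R,S}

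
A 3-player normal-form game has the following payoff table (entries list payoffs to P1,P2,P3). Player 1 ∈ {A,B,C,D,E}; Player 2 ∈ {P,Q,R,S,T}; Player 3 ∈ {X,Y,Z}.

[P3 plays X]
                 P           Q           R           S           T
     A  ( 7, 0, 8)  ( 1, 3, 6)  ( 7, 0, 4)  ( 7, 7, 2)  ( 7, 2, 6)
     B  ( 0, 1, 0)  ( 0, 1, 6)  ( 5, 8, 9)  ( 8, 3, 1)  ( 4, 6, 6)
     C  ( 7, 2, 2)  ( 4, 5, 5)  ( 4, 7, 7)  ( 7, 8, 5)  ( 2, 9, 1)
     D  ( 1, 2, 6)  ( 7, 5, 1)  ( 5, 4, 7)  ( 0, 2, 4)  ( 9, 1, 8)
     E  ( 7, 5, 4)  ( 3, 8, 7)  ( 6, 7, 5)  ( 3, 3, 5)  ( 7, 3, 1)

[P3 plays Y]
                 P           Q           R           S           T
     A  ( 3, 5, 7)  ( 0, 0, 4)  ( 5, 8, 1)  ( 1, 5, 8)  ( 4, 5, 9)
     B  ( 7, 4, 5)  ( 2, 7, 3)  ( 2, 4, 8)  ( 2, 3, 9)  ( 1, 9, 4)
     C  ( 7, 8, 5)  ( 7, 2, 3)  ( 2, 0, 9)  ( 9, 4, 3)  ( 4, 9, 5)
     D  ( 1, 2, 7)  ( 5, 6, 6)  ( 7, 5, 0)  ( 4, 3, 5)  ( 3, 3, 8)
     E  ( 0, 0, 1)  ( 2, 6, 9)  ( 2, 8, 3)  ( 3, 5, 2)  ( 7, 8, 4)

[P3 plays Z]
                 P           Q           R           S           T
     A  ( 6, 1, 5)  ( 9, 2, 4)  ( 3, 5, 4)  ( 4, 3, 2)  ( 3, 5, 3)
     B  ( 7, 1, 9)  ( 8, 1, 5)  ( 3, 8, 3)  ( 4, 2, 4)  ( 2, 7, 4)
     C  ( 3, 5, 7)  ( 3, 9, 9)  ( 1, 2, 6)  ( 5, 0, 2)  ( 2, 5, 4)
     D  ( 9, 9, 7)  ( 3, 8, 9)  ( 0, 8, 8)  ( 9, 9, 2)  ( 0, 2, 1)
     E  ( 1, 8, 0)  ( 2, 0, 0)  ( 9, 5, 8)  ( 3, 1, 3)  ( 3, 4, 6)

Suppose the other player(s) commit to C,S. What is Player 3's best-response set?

P3 best: {X}

u_3(X vs C,S) = 5
u_3(Y vs C,S) = 3
u_3(Z vs C,S) = 2
max payoff 5 at {X}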